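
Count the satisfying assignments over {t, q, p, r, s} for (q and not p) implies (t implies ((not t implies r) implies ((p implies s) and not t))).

28

Initial set: {((q and not p) implies (t implies ((not t implies r) implies ((p implies s) and not t))))}.
((q and not p) implies (t implies ((not t implies r) implies ((p implies s) and not t)))): β-rule — branch into not (q and not p)  //  (t implies ((not t implies r) implies ((p implies s) and not t))).
  branch 1 (add not (q and not p)):
    not (q and not p): β-rule — branch into not q  //  not not p.
      branch 1.1 (add not q):
        ○ open, literals {q=0}.
      branch 1.2 (add not not p):
        ○ open, literals {p=1}.
  branch 2 (add (t implies ((not t implies r) implies ((p implies s) and not t)))):
    (t implies ((not t implies r) implies ((p implies s) and not t))): β-rule — branch into not t  //  ((not t implies r) implies ((p implies s) and not t)).
      branch 2.1 (add not t):
        ○ open, literals {t=0}.
      branch 2.2 (add ((not t implies r) implies ((p implies s) and not t))):
        ((not t implies r) implies ((p implies s) and not t)): β-rule — branch into not (not t implies r)  //  ((p implies s) and not t).
          branch 2.2.1 (add not (not t implies r)):
            not (not t implies r): α-rule — add not t, not r.
            ○ open, literals {r=0, t=0}.
          branch 2.2.2 (add ((p implies s) and not t)):
            ((p implies s) and not t): α-rule — add (p implies s), not t.
            (p implies s): β-rule — branch into not p  //  s.
              branch 2.2.2.1 (add not p):
                ○ open, literals {p=0, t=0}.
              branch 2.2.2.2 (add s):
                ○ open, literals {s=1, t=0}.
0 branches closed, 6 open.
Each open branch fixes some atoms; the unmentioned ones are free. Counting distinct full assignments: branch {q=0} (t, p, r, s) contributes 16 new; branch {p=1} (t, q, r, s) contributes 8 new; branch {t=0} (q, p, r, s) contributes 4 new; branch {r=0, t=0} (q, p, s) contributes 0 new; branch {p=0, t=0} (q, r, s) contributes 0 new; branch {s=1, t=0} (q, p, r) contributes 0 new. Total: 28.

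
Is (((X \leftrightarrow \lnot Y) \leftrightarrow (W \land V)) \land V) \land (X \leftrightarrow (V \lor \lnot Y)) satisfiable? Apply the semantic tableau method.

Satisfiable

Initial set: {((((X \leftrightarrow \lnot Y) \leftrightarrow (W \land V)) \land V) \land (X \leftrightarrow (V \lor \lnot Y)))}.
((((X \leftrightarrow \lnot Y) \leftrightarrow (W \land V)) \land V) \land (X \leftrightarrow (V \lor \lnot Y))): α-rule — add (((X \leftrightarrow \lnot Y) \leftrightarrow (W \land V)) \land V), (X \leftrightarrow (V \lor \lnot Y)).
(((X \leftrightarrow \lnot Y) \leftrightarrow (W \land V)) \land V): α-rule — add ((X \leftrightarrow \lnot Y) \leftrightarrow (W \land V)), V.
(X \leftrightarrow (V \lor \lnot Y)): β-rule — branch into X, (V \lor \lnot Y)  //  \lnot X, \lnot (V \lor \lnot Y).
  branch 1 (add X, (V \lor \lnot Y)):
    ((X \leftrightarrow \lnot Y) \leftrightarrow (W \land V)): β-rule — branch into (X \leftrightarrow \lnot Y), (W \land V)  //  \lnot (X \leftrightarrow \lnot Y), \lnot (W \land V).
      branch 1.1 (add (X \leftrightarrow \lnot Y), (W \land V)):
        (W \land V): α-rule — add W, V.
        (V \lor \lnot Y): β-rule — branch into V  //  \lnot Y.
          branch 1.1.1 (add V):
            (X \leftrightarrow \lnot Y): β-rule — branch into X, \lnot Y  //  \lnot X, \lnot \lnot Y.
              branch 1.1.1.1 (add X, \lnot Y):
                ○ open, literals {V=true, W=true, X=true, Y=false}.
              branch 1.1.1.2 (add \lnot X, \lnot \lnot Y):
                × closes — contains both X and \lnot X.
          branch 1.1.2 (add \lnot Y):
            (X \leftrightarrow \lnot Y): β-rule — branch into X, \lnot Y  //  \lnot X, \lnot \lnot Y.
              branch 1.1.2.1 (add X, \lnot Y):
                ○ open, literals {V=true, W=true, X=true, Y=false}.
              branch 1.1.2.2 (add \lnot X, \lnot \lnot Y):
                × closes — contains both X and \lnot X.
      branch 1.2 (add \lnot (X \leftrightarrow \lnot Y), \lnot (W \land V)):
        (V \lor \lnot Y): β-rule — branch into V  //  \lnot Y.
          branch 1.2.1 (add V):
            \lnot (X \leftrightarrow \lnot Y): β-rule — branch into X, \lnot \lnot Y  //  \lnot X, \lnot Y.
              branch 1.2.1.1 (add X, \lnot \lnot Y):
                \lnot (W \land V): β-rule — branch into \lnot W  //  \lnot V.
                  branch 1.2.1.1.1 (add \lnot W):
                    ○ open, literals {V=true, W=false, X=true, Y=true}.
                  branch 1.2.1.1.2 (add \lnot V):
                    × closes — contains both V and \lnot V.
              branch 1.2.1.2 (add \lnot X, \lnot Y):
                × closes — contains both X and \lnot X.
          branch 1.2.2 (add \lnot Y):
            \lnot (X \leftrightarrow \lnot Y): β-rule — branch into X, \lnot \lnot Y  //  \lnot X, \lnot Y.
              branch 1.2.2.1 (add X, \lnot \lnot Y):
                × closes — contains both Y and \lnot Y.
              branch 1.2.2.2 (add \lnot X, \lnot Y):
                × closes — contains both X and \lnot X.
  branch 2 (add \lnot X, \lnot (V \lor \lnot Y)):
    \lnot (V \lor \lnot Y): α-rule — add \lnot V, \lnot \lnot Y.
    × closes — contains both V and \lnot V.
7 branches closed, 3 open.
An open branch gives a satisfying assignment: V=true, W=true, X=true, Y=false.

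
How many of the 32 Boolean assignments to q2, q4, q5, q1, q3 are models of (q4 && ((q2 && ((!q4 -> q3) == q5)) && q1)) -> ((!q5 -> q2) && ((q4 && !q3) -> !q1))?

31

Initial set: {T ((q4 && ((q2 && ((!q4 -> q3) == q5)) && q1)) -> ((!q5 -> q2) && ((q4 && !q3) -> !q1)))}.
T ((q4 && ((q2 && ((!q4 -> q3) == q5)) && q1)) -> ((!q5 -> q2) && ((q4 && !q3) -> !q1))): β-rule — branch into F (q4 && ((q2 && ((!q4 -> q3) == q5)) && q1))  //  T ((!q5 -> q2) && ((q4 && !q3) -> !q1)).
  branch 1 (add F (q4 && ((q2 && ((!q4 -> q3) == q5)) && q1))):
    F (q4 && ((q2 && ((!q4 -> q3) == q5)) && q1)): β-rule — branch into F q4  //  F ((q2 && ((!q4 -> q3) == q5)) && q1).
      branch 1.1 (add F q4):
        ○ open, literals {q4=false}.
      branch 1.2 (add F ((q2 && ((!q4 -> q3) == q5)) && q1)):
        F ((q2 && ((!q4 -> q3) == q5)) && q1): β-rule — branch into F (q2 && ((!q4 -> q3) == q5))  //  F q1.
          branch 1.2.1 (add F (q2 && ((!q4 -> q3) == q5))):
            F (q2 && ((!q4 -> q3) == q5)): β-rule — branch into F q2  //  F ((!q4 -> q3) == q5).
              branch 1.2.1.1 (add F q2):
                ○ open, literals {q2=false}.
              branch 1.2.1.2 (add F ((!q4 -> q3) == q5)):
                F ((!q4 -> q3) == q5): β-rule — branch into T (!q4 -> q3), F q5  //  F (!q4 -> q3), T q5.
                  branch 1.2.1.2.1 (add T (!q4 -> q3), F q5):
                    T (!q4 -> q3): β-rule — branch into F !q4  //  T q3.
                      branch 1.2.1.2.1.1 (add F !q4):
                        ○ open, literals {q4=true, q5=false}.
                      branch 1.2.1.2.1.2 (add T q3):
                        ○ open, literals {q3=true, q5=false}.
                  branch 1.2.1.2.2 (add F (!q4 -> q3), T q5):
                    F (!q4 -> q3): α-rule — add T !q4, F q3.
                    ○ open, literals {q3=false, q4=false, q5=true}.
          branch 1.2.2 (add F q1):
            ○ open, literals {q1=false}.
  branch 2 (add T ((!q5 -> q2) && ((q4 && !q3) -> !q1))):
    T ((!q5 -> q2) && ((q4 && !q3) -> !q1)): α-rule — add T (!q5 -> q2), T ((q4 && !q3) -> !q1).
    T (!q5 -> q2): β-rule — branch into F !q5  //  T q2.
      branch 2.1 (add F !q5):
        T ((q4 && !q3) -> !q1): β-rule — branch into F (q4 && !q3)  //  T !q1.
          branch 2.1.1 (add F (q4 && !q3)):
            F (q4 && !q3): β-rule — branch into F q4  //  F !q3.
              branch 2.1.1.1 (add F q4):
                ○ open, literals {q4=false, q5=true}.
              branch 2.1.1.2 (add F !q3):
                ○ open, literals {q3=true, q5=true}.
          branch 2.1.2 (add T !q1):
            ○ open, literals {q1=false, q5=true}.
      branch 2.2 (add T q2):
        T ((q4 && !q3) -> !q1): β-rule — branch into F (q4 && !q3)  //  T !q1.
          branch 2.2.1 (add F (q4 && !q3)):
            F (q4 && !q3): β-rule — branch into F q4  //  F !q3.
              branch 2.2.1.1 (add F q4):
                ○ open, literals {q2=true, q4=false}.
              branch 2.2.1.2 (add F !q3):
                ○ open, literals {q2=true, q3=true}.
          branch 2.2.2 (add T !q1):
            ○ open, literals {q1=false, q2=true}.
0 branches closed, 12 open.
Each open branch fixes some atoms; the unmentioned ones are free. Counting distinct full assignments: branch {q4=false} (q2, q5, q1, q3) contributes 16 new; branch {q2=false} (q4, q5, q1, q3) contributes 8 new; branch {q4=true, q5=false} (q2, q1, q3) contributes 4 new; branch {q3=true, q5=false} (q2, q4, q1) contributes 0 new; branch {q3=false, q4=false, q5=true} (q2, q1) contributes 0 new; branch {q1=false} (q2, q4, q5, q3) contributes 2 new; branch {q4=false, q5=true} (q2, q1, q3) contributes 0 new; branch {q3=true, q5=true} (q2, q4, q1) contributes 1 new; branch {q1=false, q5=true} (q2, q4, q3) contributes 0 new; branch {q2=true, q4=false} (q5, q1, q3) contributes 0 new; branch {q2=true, q3=true} (q4, q5, q1) contributes 0 new; branch {q1=false, q2=true} (q4, q5, q3) contributes 0 new. Total: 31.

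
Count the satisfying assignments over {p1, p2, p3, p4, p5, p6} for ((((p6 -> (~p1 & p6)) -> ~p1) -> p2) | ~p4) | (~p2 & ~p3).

58

Initial set: {(((((p6 -> (~p1 & p6)) -> ~p1) -> p2) | ~p4) | (~p2 & ~p3))}.
(((((p6 -> (~p1 & p6)) -> ~p1) -> p2) | ~p4) | (~p2 & ~p3)): β-rule — branch into ((((p6 -> (~p1 & p6)) -> ~p1) -> p2) | ~p4)  //  (~p2 & ~p3).
  branch 1 (add ((((p6 -> (~p1 & p6)) -> ~p1) -> p2) | ~p4)):
    ((((p6 -> (~p1 & p6)) -> ~p1) -> p2) | ~p4): β-rule — branch into (((p6 -> (~p1 & p6)) -> ~p1) -> p2)  //  ~p4.
      branch 1.1 (add (((p6 -> (~p1 & p6)) -> ~p1) -> p2)):
        (((p6 -> (~p1 & p6)) -> ~p1) -> p2): β-rule — branch into ~((p6 -> (~p1 & p6)) -> ~p1)  //  p2.
          branch 1.1.1 (add ~((p6 -> (~p1 & p6)) -> ~p1)):
            ~((p6 -> (~p1 & p6)) -> ~p1): α-rule — add (p6 -> (~p1 & p6)), ~~p1.
            (p6 -> (~p1 & p6)): β-rule — branch into ~p6  //  (~p1 & p6).
              branch 1.1.1.1 (add ~p6):
                ○ open, literals {p1=true, p6=false}.
              branch 1.1.1.2 (add (~p1 & p6)):
                (~p1 & p6): α-rule — add ~p1, p6.
                × closes — contains both p1 and ~p1.
          branch 1.1.2 (add p2):
            ○ open, literals {p2=true}.
      branch 1.2 (add ~p4):
        ○ open, literals {p4=false}.
  branch 2 (add (~p2 & ~p3)):
    (~p2 & ~p3): α-rule — add ~p2, ~p3.
    ○ open, literals {p2=false, p3=false}.
1 branch closed, 4 open.
Each open branch fixes some atoms; the unmentioned ones are free. Counting distinct full assignments: branch {p1=true, p6=false} (p2, p3, p4, p5) contributes 16 new; branch {p2=true} (p1, p3, p4, p5, p6) contributes 24 new; branch {p4=false} (p1, p2, p3, p5, p6) contributes 12 new; branch {p2=false, p3=false} (p1, p4, p5, p6) contributes 6 new. Total: 58.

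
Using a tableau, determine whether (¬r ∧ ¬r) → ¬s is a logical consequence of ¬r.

Initial set: {¬r; ¬((¬r ∧ ¬r) → ¬s)}.
¬((¬r ∧ ¬r) → ¬s): α-rule — add (¬r ∧ ¬r), ¬¬s.
(¬r ∧ ¬r): α-rule — add ¬r, ¬r.
○ open, literals {r=false, s=true}.
0 branches closed, 1 open.
An open branch gives a countermodel: r=false, s=true (unmentioned atoms arbitrary); the premises hold there but the conclusion fails.

No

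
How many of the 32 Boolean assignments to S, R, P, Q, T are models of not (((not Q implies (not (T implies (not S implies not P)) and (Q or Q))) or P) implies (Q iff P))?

Initial set: {not (((not Q implies (not (T implies (not S implies not P)) and (Q or Q))) or P) implies (Q iff P))}.
not (((not Q implies (not (T implies (not S implies not P)) and (Q or Q))) or P) implies (Q iff P)): α-rule — add ((not Q implies (not (T implies (not S implies not P)) and (Q or Q))) or P), not (Q iff P).
((not Q implies (not (T implies (not S implies not P)) and (Q or Q))) or P): β-rule — branch into (not Q implies (not (T implies (not S implies not P)) and (Q or Q)))  //  P.
  branch 1 (add (not Q implies (not (T implies (not S implies not P)) and (Q or Q)))):
    not (Q iff P): β-rule — branch into Q, not P  //  not Q, P.
      branch 1.1 (add Q, not P):
        (not Q implies (not (T implies (not S implies not P)) and (Q or Q))): β-rule — branch into not not Q  //  (not (T implies (not S implies not P)) and (Q or Q)).
          branch 1.1.1 (add not not Q):
            ○ open, literals {P=F, Q=T}.
          branch 1.1.2 (add (not (T implies (not S implies not P)) and (Q or Q))):
            (not (T implies (not S implies not P)) and (Q or Q)): α-rule — add not (T implies (not S implies not P)), (Q or Q).
            not (T implies (not S implies not P)): α-rule — add T, not (not S implies not P).
            not (not S implies not P): α-rule — add not S, not not P.
            × closes — contains both P and not P.
      branch 1.2 (add not Q, P):
        (not Q implies (not (T implies (not S implies not P)) and (Q or Q))): β-rule — branch into not not Q  //  (not (T implies (not S implies not P)) and (Q or Q)).
          branch 1.2.1 (add not not Q):
            × closes — contains both Q and not Q.
          branch 1.2.2 (add (not (T implies (not S implies not P)) and (Q or Q))):
            (not (T implies (not S implies not P)) and (Q or Q)): α-rule — add not (T implies (not S implies not P)), (Q or Q).
            not (T implies (not S implies not P)): α-rule — add T, not (not S implies not P).
            not (not S implies not P): α-rule — add not S, not not P.
            (Q or Q): β-rule — branch into Q  //  Q.
              branch 1.2.2.1 (add Q):
                × closes — contains both Q and not Q.
              branch 1.2.2.2 (add Q):
                × closes — contains both Q and not Q.
  branch 2 (add P):
    not (Q iff P): β-rule — branch into Q, not P  //  not Q, P.
      branch 2.1 (add Q, not P):
        × closes — contains both P and not P.
      branch 2.2 (add not Q, P):
        ○ open, literals {P=T, Q=F}.
5 branches closed, 2 open.
Each open branch fixes some atoms; the unmentioned ones are free. Counting distinct full assignments: branch {P=F, Q=T} (S, R, T) contributes 8 new; branch {P=T, Q=F} (S, R, T) contributes 8 new. Total: 16.

16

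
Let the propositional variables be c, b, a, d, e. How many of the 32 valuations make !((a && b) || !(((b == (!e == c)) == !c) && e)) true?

Initial set: {!((a && b) || !(((b == (!e == c)) == !c) && e))}.
!((a && b) || !(((b == (!e == c)) == !c) && e)): α-rule — add !(a && b), !!(((b == (!e == c)) == !c) && e).
!!(((b == (!e == c)) == !c) && e): α-rule — add ((b == (!e == c)) == !c), e.
!(a && b): β-rule — branch into !a  //  !b.
  branch 1 (add !a):
    ((b == (!e == c)) == !c): β-rule — branch into (b == (!e == c)), !c  //  !(b == (!e == c)), !!c.
      branch 1.1 (add (b == (!e == c)), !c):
        (b == (!e == c)): β-rule — branch into b, (!e == c)  //  !b, !(!e == c).
          branch 1.1.1 (add b, (!e == c)):
            (!e == c): β-rule — branch into !e, c  //  !!e, !c.
              branch 1.1.1.1 (add !e, c):
                × closes — contains both e and !e.
              branch 1.1.1.2 (add !!e, !c):
                ○ open, literals {a=false, b=true, c=false, e=true}.
          branch 1.1.2 (add !b, !(!e == c)):
            !(!e == c): β-rule — branch into !e, !c  //  !!e, c.
              branch 1.1.2.1 (add !e, !c):
                × closes — contains both e and !e.
              branch 1.1.2.2 (add !!e, c):
                × closes — contains both c and !c.
      branch 1.2 (add !(b == (!e == c)), !!c):
        !(b == (!e == c)): β-rule — branch into b, !(!e == c)  //  !b, (!e == c).
          branch 1.2.1 (add b, !(!e == c)):
            !(!e == c): β-rule — branch into !e, !c  //  !!e, c.
              branch 1.2.1.1 (add !e, !c):
                × closes — contains both e and !e.
              branch 1.2.1.2 (add !!e, c):
                ○ open, literals {a=false, b=true, c=true, e=true}.
          branch 1.2.2 (add !b, (!e == c)):
            (!e == c): β-rule — branch into !e, c  //  !!e, !c.
              branch 1.2.2.1 (add !e, c):
                × closes — contains both e and !e.
              branch 1.2.2.2 (add !!e, !c):
                × closes — contains both c and !c.
  branch 2 (add !b):
    ((b == (!e == c)) == !c): β-rule — branch into (b == (!e == c)), !c  //  !(b == (!e == c)), !!c.
      branch 2.1 (add (b == (!e == c)), !c):
        (b == (!e == c)): β-rule — branch into b, (!e == c)  //  !b, !(!e == c).
          branch 2.1.1 (add b, (!e == c)):
            × closes — contains both b and !b.
          branch 2.1.2 (add !b, !(!e == c)):
            !(!e == c): β-rule — branch into !e, !c  //  !!e, c.
              branch 2.1.2.1 (add !e, !c):
                × closes — contains both e and !e.
              branch 2.1.2.2 (add !!e, c):
                × closes — contains both c and !c.
      branch 2.2 (add !(b == (!e == c)), !!c):
        !(b == (!e == c)): β-rule — branch into b, !(!e == c)  //  !b, (!e == c).
          branch 2.2.1 (add b, !(!e == c)):
            × closes — contains both b and !b.
          branch 2.2.2 (add !b, (!e == c)):
            (!e == c): β-rule — branch into !e, c  //  !!e, !c.
              branch 2.2.2.1 (add !e, c):
                × closes — contains both e and !e.
              branch 2.2.2.2 (add !!e, !c):
                × closes — contains both c and !c.
12 branches closed, 2 open.
Each open branch fixes some atoms; the unmentioned ones are free. Counting distinct full assignments: branch {a=false, b=true, c=false, e=true} (d) contributes 2 new; branch {a=false, b=true, c=true, e=true} (d) contributes 2 new. Total: 4.

4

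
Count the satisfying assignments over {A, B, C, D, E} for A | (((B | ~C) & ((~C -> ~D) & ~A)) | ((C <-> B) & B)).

24

Initial set: {(A | (((B | ~C) & ((~C -> ~D) & ~A)) | ((C <-> B) & B)))}.
(A | (((B | ~C) & ((~C -> ~D) & ~A)) | ((C <-> B) & B))): β-rule — branch into A  //  (((B | ~C) & ((~C -> ~D) & ~A)) | ((C <-> B) & B)).
  branch 1 (add A):
    ○ open, literals {A=T}.
  branch 2 (add (((B | ~C) & ((~C -> ~D) & ~A)) | ((C <-> B) & B))):
    (((B | ~C) & ((~C -> ~D) & ~A)) | ((C <-> B) & B)): β-rule — branch into ((B | ~C) & ((~C -> ~D) & ~A))  //  ((C <-> B) & B).
      branch 2.1 (add ((B | ~C) & ((~C -> ~D) & ~A))):
        ((B | ~C) & ((~C -> ~D) & ~A)): α-rule — add (B | ~C), ((~C -> ~D) & ~A).
        ((~C -> ~D) & ~A): α-rule — add (~C -> ~D), ~A.
        (B | ~C): β-rule — branch into B  //  ~C.
          branch 2.1.1 (add B):
            (~C -> ~D): β-rule — branch into ~~C  //  ~D.
              branch 2.1.1.1 (add ~~C):
                ○ open, literals {A=F, B=T, C=T}.
              branch 2.1.1.2 (add ~D):
                ○ open, literals {A=F, B=T, D=F}.
          branch 2.1.2 (add ~C):
            (~C -> ~D): β-rule — branch into ~~C  //  ~D.
              branch 2.1.2.1 (add ~~C):
                × closes — contains both C and ~C.
              branch 2.1.2.2 (add ~D):
                ○ open, literals {A=F, C=F, D=F}.
      branch 2.2 (add ((C <-> B) & B)):
        ((C <-> B) & B): α-rule — add (C <-> B), B.
        (C <-> B): β-rule — branch into C, B  //  ~C, ~B.
          branch 2.2.1 (add C, B):
            ○ open, literals {B=T, C=T}.
          branch 2.2.2 (add ~C, ~B):
            × closes — contains both B and ~B.
2 branches closed, 5 open.
Each open branch fixes some atoms; the unmentioned ones are free. Counting distinct full assignments: branch {A=T} (B, C, D, E) contributes 16 new; branch {A=F, B=T, C=T} (D, E) contributes 4 new; branch {A=F, B=T, D=F} (C, E) contributes 2 new; branch {A=F, C=F, D=F} (B, E) contributes 2 new; branch {B=T, C=T} (A, D, E) contributes 0 new. Total: 24.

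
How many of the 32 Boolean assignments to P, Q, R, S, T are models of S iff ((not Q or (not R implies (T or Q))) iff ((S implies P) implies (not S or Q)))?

12

Initial set: {(S iff ((not Q or (not R implies (T or Q))) iff ((S implies P) implies (not S or Q))))}.
(S iff ((not Q or (not R implies (T or Q))) iff ((S implies P) implies (not S or Q)))): β-rule — branch into S, ((not Q or (not R implies (T or Q))) iff ((S implies P) implies (not S or Q)))  //  not S, not ((not Q or (not R implies (T or Q))) iff ((S implies P) implies (not S or Q))).
  branch 1 (add S, ((not Q or (not R implies (T or Q))) iff ((S implies P) implies (not S or Q)))):
    ((not Q or (not R implies (T or Q))) iff ((S implies P) implies (not S or Q))): β-rule — branch into (not Q or (not R implies (T or Q))), ((S implies P) implies (not S or Q))  //  not (not Q or (not R implies (T or Q))), not ((S implies P) implies (not S or Q)).
      branch 1.1 (add (not Q or (not R implies (T or Q))), ((S implies P) implies (not S or Q))):
        (not Q or (not R implies (T or Q))): β-rule — branch into not Q  //  (not R implies (T or Q)).
          branch 1.1.1 (add not Q):
            ((S implies P) implies (not S or Q)): β-rule — branch into not (S implies P)  //  (not S or Q).
              branch 1.1.1.1 (add not (S implies P)):
                not (S implies P): α-rule — add S, not P.
                ○ open, literals {P=0, Q=0, S=1}.
              branch 1.1.1.2 (add (not S or Q)):
                (not S or Q): β-rule — branch into not S  //  Q.
                  branch 1.1.1.2.1 (add not S):
                    × closes — contains both S and not S.
                  branch 1.1.1.2.2 (add Q):
                    × closes — contains both Q and not Q.
          branch 1.1.2 (add (not R implies (T or Q))):
            ((S implies P) implies (not S or Q)): β-rule — branch into not (S implies P)  //  (not S or Q).
              branch 1.1.2.1 (add not (S implies P)):
                not (S implies P): α-rule — add S, not P.
                (not R implies (T or Q)): β-rule — branch into not not R  //  (T or Q).
                  branch 1.1.2.1.1 (add not not R):
                    ○ open, literals {P=0, R=1, S=1}.
                  branch 1.1.2.1.2 (add (T or Q)):
                    (T or Q): β-rule — branch into T  //  Q.
                      branch 1.1.2.1.2.1 (add T):
                        ○ open, literals {P=0, S=1, T=1}.
                      branch 1.1.2.1.2.2 (add Q):
                        ○ open, literals {P=0, Q=1, S=1}.
              branch 1.1.2.2 (add (not S or Q)):
                (not R implies (T or Q)): β-rule — branch into not not R  //  (T or Q).
                  branch 1.1.2.2.1 (add not not R):
                    (not S or Q): β-rule — branch into not S  //  Q.
                      branch 1.1.2.2.1.1 (add not S):
                        × closes — contains both S and not S.
                      branch 1.1.2.2.1.2 (add Q):
                        ○ open, literals {Q=1, R=1, S=1}.
                  branch 1.1.2.2.2 (add (T or Q)):
                    (not S or Q): β-rule — branch into not S  //  Q.
                      branch 1.1.2.2.2.1 (add not S):
                        × closes — contains both S and not S.
                      branch 1.1.2.2.2.2 (add Q):
                        (T or Q): β-rule — branch into T  //  Q.
                          branch 1.1.2.2.2.2.1 (add T):
                            ○ open, literals {Q=1, S=1, T=1}.
                          branch 1.1.2.2.2.2.2 (add Q):
                            ○ open, literals {Q=1, S=1}.
      branch 1.2 (add not (not Q or (not R implies (T or Q))), not ((S implies P) implies (not S or Q))):
        not (not Q or (not R implies (T or Q))): α-rule — add not not Q, not (not R implies (T or Q)).
        not ((S implies P) implies (not S or Q)): α-rule — add (S implies P), not (not S or Q).
        not (not R implies (T or Q)): α-rule — add not R, not (T or Q).
        not (not S or Q): α-rule — add not not S, not Q.
        × closes — contains both Q and not Q.
  branch 2 (add not S, not ((not Q or (not R implies (T or Q))) iff ((S implies P) implies (not S or Q)))):
    not ((not Q or (not R implies (T or Q))) iff ((S implies P) implies (not S or Q))): β-rule — branch into (not Q or (not R implies (T or Q))), not ((S implies P) implies (not S or Q))  //  not (not Q or (not R implies (T or Q))), ((S implies P) implies (not S or Q)).
      branch 2.1 (add (not Q or (not R implies (T or Q))), not ((S implies P) implies (not S or Q))):
        not ((S implies P) implies (not S or Q)): α-rule — add (S implies P), not (not S or Q).
        not (not S or Q): α-rule — add not not S, not Q.
        × closes — contains both S and not S.
      branch 2.2 (add not (not Q or (not R implies (T or Q))), ((S implies P) implies (not S or Q))):
        not (not Q or (not R implies (T or Q))): α-rule — add not not Q, not (not R implies (T or Q)).
        not (not R implies (T or Q)): α-rule — add not R, not (T or Q).
        not (T or Q): α-rule — add not T, not Q.
        × closes — contains both Q and not Q.
7 branches closed, 7 open.
Each open branch fixes some atoms; the unmentioned ones are free. Counting distinct full assignments: branch {P=0, Q=0, S=1} (R, T) contributes 4 new; branch {P=0, R=1, S=1} (Q, T) contributes 2 new; branch {P=0, S=1, T=1} (Q, R) contributes 1 new; branch {P=0, Q=1, S=1} (R, T) contributes 1 new; branch {Q=1, R=1, S=1} (P, T) contributes 2 new; branch {Q=1, S=1, T=1} (P, R) contributes 1 new; branch {Q=1, S=1} (P, R, T) contributes 1 new. Total: 12.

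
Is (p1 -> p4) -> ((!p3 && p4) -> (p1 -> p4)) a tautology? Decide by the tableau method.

Valid

Assume the negation and expand:
Initial set: {!((p1 -> p4) -> ((!p3 && p4) -> (p1 -> p4)))}.
!((p1 -> p4) -> ((!p3 && p4) -> (p1 -> p4))): α-rule — add (p1 -> p4), !((!p3 && p4) -> (p1 -> p4)).
!((!p3 && p4) -> (p1 -> p4)): α-rule — add (!p3 && p4), !(p1 -> p4).
(!p3 && p4): α-rule — add !p3, p4.
!(p1 -> p4): α-rule — add p1, !p4.
× closes — contains both p4 and !p4.
All 1 branch closes.
Every branch closed, so the negation is unsatisfiable and the formula is valid.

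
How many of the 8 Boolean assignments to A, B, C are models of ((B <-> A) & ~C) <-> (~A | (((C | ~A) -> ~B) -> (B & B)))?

Initial set: {(((B <-> A) & ~C) <-> (~A | (((C | ~A) -> ~B) -> (B & B))))}.
(((B <-> A) & ~C) <-> (~A | (((C | ~A) -> ~B) -> (B & B)))): β-rule — branch into ((B <-> A) & ~C), (~A | (((C | ~A) -> ~B) -> (B & B)))  //  ~((B <-> A) & ~C), ~(~A | (((C | ~A) -> ~B) -> (B & B))).
  branch 1 (add ((B <-> A) & ~C), (~A | (((C | ~A) -> ~B) -> (B & B)))):
    ((B <-> A) & ~C): α-rule — add (B <-> A), ~C.
    (~A | (((C | ~A) -> ~B) -> (B & B))): β-rule — branch into ~A  //  (((C | ~A) -> ~B) -> (B & B)).
      branch 1.1 (add ~A):
        (B <-> A): β-rule — branch into B, A  //  ~B, ~A.
          branch 1.1.1 (add B, A):
            × closes — contains both A and ~A.
          branch 1.1.2 (add ~B, ~A):
            ○ open, literals {A=false, B=false, C=false}.
      branch 1.2 (add (((C | ~A) -> ~B) -> (B & B))):
        (B <-> A): β-rule — branch into B, A  //  ~B, ~A.
          branch 1.2.1 (add B, A):
            (((C | ~A) -> ~B) -> (B & B)): β-rule — branch into ~((C | ~A) -> ~B)  //  (B & B).
              branch 1.2.1.1 (add ~((C | ~A) -> ~B)):
                ~((C | ~A) -> ~B): α-rule — add (C | ~A), ~~B.
                (C | ~A): β-rule — branch into C  //  ~A.
                  branch 1.2.1.1.1 (add C):
                    × closes — contains both C and ~C.
                  branch 1.2.1.1.2 (add ~A):
                    × closes — contains both A and ~A.
              branch 1.2.1.2 (add (B & B)):
                (B & B): α-rule — add B, B.
                ○ open, literals {A=true, B=true, C=false}.
          branch 1.2.2 (add ~B, ~A):
            (((C | ~A) -> ~B) -> (B & B)): β-rule — branch into ~((C | ~A) -> ~B)  //  (B & B).
              branch 1.2.2.1 (add ~((C | ~A) -> ~B)):
                ~((C | ~A) -> ~B): α-rule — add (C | ~A), ~~B.
                × closes — contains both B and ~B.
              branch 1.2.2.2 (add (B & B)):
                (B & B): α-rule — add B, B.
                × closes — contains both B and ~B.
  branch 2 (add ~((B <-> A) & ~C), ~(~A | (((C | ~A) -> ~B) -> (B & B)))):
    ~(~A | (((C | ~A) -> ~B) -> (B & B))): α-rule — add ~~A, ~(((C | ~A) -> ~B) -> (B & B)).
    ~(((C | ~A) -> ~B) -> (B & B)): α-rule — add ((C | ~A) -> ~B), ~(B & B).
    ~((B <-> A) & ~C): β-rule — branch into ~(B <-> A)  //  ~~C.
      branch 2.1 (add ~(B <-> A)):
        ((C | ~A) -> ~B): β-rule — branch into ~(C | ~A)  //  ~B.
          branch 2.1.1 (add ~(C | ~A)):
            ~(C | ~A): α-rule — add ~C, ~~A.
            ~(B & B): β-rule — branch into ~B  //  ~B.
              branch 2.1.1.1 (add ~B):
                ~(B <-> A): β-rule — branch into B, ~A  //  ~B, A.
                  branch 2.1.1.1.1 (add B, ~A):
                    × closes — contains both B and ~B.
                  branch 2.1.1.1.2 (add ~B, A):
                    ○ open, literals {A=true, B=false, C=false}.
              branch 2.1.1.2 (add ~B):
                ~(B <-> A): β-rule — branch into B, ~A  //  ~B, A.
                  branch 2.1.1.2.1 (add B, ~A):
                    × closes — contains both B and ~B.
                  branch 2.1.1.2.2 (add ~B, A):
                    ○ open, literals {A=true, B=false, C=false}.
          branch 2.1.2 (add ~B):
            ~(B & B): β-rule — branch into ~B  //  ~B.
              branch 2.1.2.1 (add ~B):
                ~(B <-> A): β-rule — branch into B, ~A  //  ~B, A.
                  branch 2.1.2.1.1 (add B, ~A):
                    × closes — contains both B and ~B.
                  branch 2.1.2.1.2 (add ~B, A):
                    ○ open, literals {A=true, B=false}.
              branch 2.1.2.2 (add ~B):
                ~(B <-> A): β-rule — branch into B, ~A  //  ~B, A.
                  branch 2.1.2.2.1 (add B, ~A):
                    × closes — contains both B and ~B.
                  branch 2.1.2.2.2 (add ~B, A):
                    ○ open, literals {A=true, B=false}.
      branch 2.2 (add ~~C):
        ((C | ~A) -> ~B): β-rule — branch into ~(C | ~A)  //  ~B.
          branch 2.2.1 (add ~(C | ~A)):
            ~(C | ~A): α-rule — add ~C, ~~A.
            × closes — contains both C and ~C.
          branch 2.2.2 (add ~B):
            ~(B & B): β-rule — branch into ~B  //  ~B.
              branch 2.2.2.1 (add ~B):
                ○ open, literals {A=true, B=false, C=true}.
              branch 2.2.2.2 (add ~B):
                ○ open, literals {A=true, B=false, C=true}.
10 branches closed, 8 open.
Each open branch fixes some atoms; the unmentioned ones are free. Counting distinct full assignments: branch {A=false, B=false, C=false} (none free) contributes 1 new; branch {A=true, B=true, C=false} (none free) contributes 1 new; branch {A=true, B=false, C=false} (none free) contributes 1 new; branch {A=true, B=false, C=false} (none free) contributes 0 new; branch {A=true, B=false} (C) contributes 1 new; branch {A=true, B=false} (C) contributes 0 new; branch {A=true, B=false, C=true} (none free) contributes 0 new; branch {A=true, B=false, C=true} (none free) contributes 0 new. Total: 4.

4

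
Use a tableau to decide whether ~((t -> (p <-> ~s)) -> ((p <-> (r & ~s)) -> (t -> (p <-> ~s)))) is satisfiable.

Unsatisfiable

Initial set: {T ~((t -> (p <-> ~s)) -> ((p <-> (r & ~s)) -> (t -> (p <-> ~s))))}.
T ~((t -> (p <-> ~s)) -> ((p <-> (r & ~s)) -> (t -> (p <-> ~s)))): α-rule — add T (t -> (p <-> ~s)), F ((p <-> (r & ~s)) -> (t -> (p <-> ~s))).
F ((p <-> (r & ~s)) -> (t -> (p <-> ~s))): α-rule — add T (p <-> (r & ~s)), F (t -> (p <-> ~s)).
F (t -> (p <-> ~s)): α-rule — add T t, F (p <-> ~s).
T (t -> (p <-> ~s)): β-rule — branch into F t  //  T (p <-> ~s).
  branch 1 (add F t):
    × closes — contains both t and ~t.
  branch 2 (add T (p <-> ~s)):
    T (p <-> (r & ~s)): β-rule — branch into T p, T (r & ~s)  //  F p, F (r & ~s).
      branch 2.1 (add T p, T (r & ~s)):
        T (r & ~s): α-rule — add T r, T ~s.
        F (p <-> ~s): β-rule — branch into T p, F ~s  //  F p, T ~s.
          branch 2.1.1 (add T p, F ~s):
            × closes — contains both s and ~s.
          branch 2.1.2 (add F p, T ~s):
            × closes — contains both p and ~p.
      branch 2.2 (add F p, F (r & ~s)):
        F (p <-> ~s): β-rule — branch into T p, F ~s  //  F p, T ~s.
          branch 2.2.1 (add T p, F ~s):
            × closes — contains both p and ~p.
          branch 2.2.2 (add F p, T ~s):
            T (p <-> ~s): β-rule — branch into T p, T ~s  //  F p, F ~s.
              branch 2.2.2.1 (add T p, T ~s):
                × closes — contains both p and ~p.
              branch 2.2.2.2 (add F p, F ~s):
                × closes — contains both s and ~s.
All 6 branches close.
Every branch closed; the formula is unsatisfiable.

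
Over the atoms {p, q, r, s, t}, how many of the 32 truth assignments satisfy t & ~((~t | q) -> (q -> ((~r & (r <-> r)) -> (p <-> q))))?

Initial set: {(t & ~((~t | q) -> (q -> ((~r & (r <-> r)) -> (p <-> q)))))}.
(t & ~((~t | q) -> (q -> ((~r & (r <-> r)) -> (p <-> q))))): α-rule — add t, ~((~t | q) -> (q -> ((~r & (r <-> r)) -> (p <-> q)))).
~((~t | q) -> (q -> ((~r & (r <-> r)) -> (p <-> q)))): α-rule — add (~t | q), ~(q -> ((~r & (r <-> r)) -> (p <-> q))).
~(q -> ((~r & (r <-> r)) -> (p <-> q))): α-rule — add q, ~((~r & (r <-> r)) -> (p <-> q)).
~((~r & (r <-> r)) -> (p <-> q)): α-rule — add (~r & (r <-> r)), ~(p <-> q).
(~r & (r <-> r)): α-rule — add ~r, (r <-> r).
(~t | q): β-rule — branch into ~t  //  q.
  branch 1 (add ~t):
    × closes — contains both t and ~t.
  branch 2 (add q):
    ~(p <-> q): β-rule — branch into p, ~q  //  ~p, q.
      branch 2.1 (add p, ~q):
        × closes — contains both q and ~q.
      branch 2.2 (add ~p, q):
        (r <-> r): β-rule — branch into r, r  //  ~r, ~r.
          branch 2.2.1 (add r, r):
            × closes — contains both r and ~r.
          branch 2.2.2 (add ~r, ~r):
            ○ open, literals {p=F, q=T, r=F, t=T}.
3 branches closed, 1 open.
Each open branch fixes some atoms; the unmentioned ones are free. Counting distinct full assignments: branch {p=F, q=T, r=F, t=T} (s) contributes 2 new. Total: 2.

2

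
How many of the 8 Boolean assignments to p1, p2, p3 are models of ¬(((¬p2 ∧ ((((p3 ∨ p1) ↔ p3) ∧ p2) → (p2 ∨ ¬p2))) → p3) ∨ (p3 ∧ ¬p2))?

2

Initial set: {¬(((¬p2 ∧ ((((p3 ∨ p1) ↔ p3) ∧ p2) → (p2 ∨ ¬p2))) → p3) ∨ (p3 ∧ ¬p2))}.
¬(((¬p2 ∧ ((((p3 ∨ p1) ↔ p3) ∧ p2) → (p2 ∨ ¬p2))) → p3) ∨ (p3 ∧ ¬p2)): α-rule — add ¬((¬p2 ∧ ((((p3 ∨ p1) ↔ p3) ∧ p2) → (p2 ∨ ¬p2))) → p3), ¬(p3 ∧ ¬p2).
¬((¬p2 ∧ ((((p3 ∨ p1) ↔ p3) ∧ p2) → (p2 ∨ ¬p2))) → p3): α-rule — add (¬p2 ∧ ((((p3 ∨ p1) ↔ p3) ∧ p2) → (p2 ∨ ¬p2))), ¬p3.
(¬p2 ∧ ((((p3 ∨ p1) ↔ p3) ∧ p2) → (p2 ∨ ¬p2))): α-rule — add ¬p2, ((((p3 ∨ p1) ↔ p3) ∧ p2) → (p2 ∨ ¬p2)).
¬(p3 ∧ ¬p2): β-rule — branch into ¬p3  //  ¬¬p2.
  branch 1 (add ¬p3):
    ((((p3 ∨ p1) ↔ p3) ∧ p2) → (p2 ∨ ¬p2)): β-rule — branch into ¬(((p3 ∨ p1) ↔ p3) ∧ p2)  //  (p2 ∨ ¬p2).
      branch 1.1 (add ¬(((p3 ∨ p1) ↔ p3) ∧ p2)):
        ¬(((p3 ∨ p1) ↔ p3) ∧ p2): β-rule — branch into ¬((p3 ∨ p1) ↔ p3)  //  ¬p2.
          branch 1.1.1 (add ¬((p3 ∨ p1) ↔ p3)):
            ¬((p3 ∨ p1) ↔ p3): β-rule — branch into (p3 ∨ p1), ¬p3  //  ¬(p3 ∨ p1), p3.
              branch 1.1.1.1 (add (p3 ∨ p1), ¬p3):
                (p3 ∨ p1): β-rule — branch into p3  //  p1.
                  branch 1.1.1.1.1 (add p3):
                    × closes — contains both p3 and ¬p3.
                  branch 1.1.1.1.2 (add p1):
                    ○ open, literals {p1=true, p2=false, p3=false}.
              branch 1.1.1.2 (add ¬(p3 ∨ p1), p3):
                × closes — contains both p3 and ¬p3.
          branch 1.1.2 (add ¬p2):
            ○ open, literals {p2=false, p3=false}.
      branch 1.2 (add (p2 ∨ ¬p2)):
        (p2 ∨ ¬p2): β-rule — branch into p2  //  ¬p2.
          branch 1.2.1 (add p2):
            × closes — contains both p2 and ¬p2.
          branch 1.2.2 (add ¬p2):
            ○ open, literals {p2=false, p3=false}.
  branch 2 (add ¬¬p2):
    × closes — contains both p2 and ¬p2.
4 branches closed, 3 open.
Each open branch fixes some atoms; the unmentioned ones are free. Counting distinct full assignments: branch {p1=true, p2=false, p3=false} (none free) contributes 1 new; branch {p2=false, p3=false} (p1) contributes 1 new; branch {p2=false, p3=false} (p1) contributes 0 new. Total: 2.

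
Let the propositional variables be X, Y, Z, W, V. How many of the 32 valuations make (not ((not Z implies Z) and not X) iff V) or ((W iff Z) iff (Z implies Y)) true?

Initial set: {T ((not ((not Z implies Z) and not X) iff V) or ((W iff Z) iff (Z implies Y)))}.
T ((not ((not Z implies Z) and not X) iff V) or ((W iff Z) iff (Z implies Y))): β-rule — branch into T (not ((not Z implies Z) and not X) iff V)  //  T ((W iff Z) iff (Z implies Y)).
  branch 1 (add T (not ((not Z implies Z) and not X) iff V)):
    T (not ((not Z implies Z) and not X) iff V): β-rule — branch into T not ((not Z implies Z) and not X), T V  //  F not ((not Z implies Z) and not X), F V.
      branch 1.1 (add T not ((not Z implies Z) and not X), T V):
        T not ((not Z implies Z) and not X): β-rule — branch into F (not Z implies Z)  //  F not X.
          branch 1.1.1 (add F (not Z implies Z)):
            F (not Z implies Z): α-rule — add T not Z, F Z.
            ○ open, literals {V=1, Z=0}.
          branch 1.1.2 (add F not X):
            ○ open, literals {V=1, X=1}.
      branch 1.2 (add F not ((not Z implies Z) and not X), F V):
        F not ((not Z implies Z) and not X): α-rule — add T (not Z implies Z), T not X.
        T (not Z implies Z): β-rule — branch into F not Z  //  T Z.
          branch 1.2.1 (add F not Z):
            ○ open, literals {V=0, X=0, Z=1}.
          branch 1.2.2 (add T Z):
            ○ open, literals {V=0, X=0, Z=1}.
  branch 2 (add T ((W iff Z) iff (Z implies Y))):
    T ((W iff Z) iff (Z implies Y)): β-rule — branch into T (W iff Z), T (Z implies Y)  //  F (W iff Z), F (Z implies Y).
      branch 2.1 (add T (W iff Z), T (Z implies Y)):
        T (W iff Z): β-rule — branch into T W, T Z  //  F W, F Z.
          branch 2.1.1 (add T W, T Z):
            T (Z implies Y): β-rule — branch into F Z  //  T Y.
              branch 2.1.1.1 (add F Z):
                × closes — contains both Z and not Z.
              branch 2.1.1.2 (add T Y):
                ○ open, literals {W=1, Y=1, Z=1}.
          branch 2.1.2 (add F W, F Z):
            T (Z implies Y): β-rule — branch into F Z  //  T Y.
              branch 2.1.2.1 (add F Z):
                ○ open, literals {W=0, Z=0}.
              branch 2.1.2.2 (add T Y):
                ○ open, literals {W=0, Y=1, Z=0}.
      branch 2.2 (add F (W iff Z), F (Z implies Y)):
        F (Z implies Y): α-rule — add T Z, F Y.
        F (W iff Z): β-rule — branch into T W, F Z  //  F W, T Z.
          branch 2.2.1 (add T W, F Z):
            × closes — contains both Z and not Z.
          branch 2.2.2 (add F W, T Z):
            ○ open, literals {W=0, Y=0, Z=1}.
2 branches closed, 8 open.
Each open branch fixes some atoms; the unmentioned ones are free. Counting distinct full assignments: branch {V=1, Z=0} (X, Y, W) contributes 8 new; branch {V=1, X=1} (Y, Z, W) contributes 4 new; branch {V=0, X=0, Z=1} (Y, W) contributes 4 new; branch {V=0, X=0, Z=1} (Y, W) contributes 0 new; branch {W=1, Y=1, Z=1} (X, V) contributes 2 new; branch {W=0, Z=0} (X, Y, V) contributes 4 new; branch {W=0, Y=1, Z=0} (X, V) contributes 0 new; branch {W=0, Y=0, Z=1} (X, V) contributes 2 new. Total: 24.

24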